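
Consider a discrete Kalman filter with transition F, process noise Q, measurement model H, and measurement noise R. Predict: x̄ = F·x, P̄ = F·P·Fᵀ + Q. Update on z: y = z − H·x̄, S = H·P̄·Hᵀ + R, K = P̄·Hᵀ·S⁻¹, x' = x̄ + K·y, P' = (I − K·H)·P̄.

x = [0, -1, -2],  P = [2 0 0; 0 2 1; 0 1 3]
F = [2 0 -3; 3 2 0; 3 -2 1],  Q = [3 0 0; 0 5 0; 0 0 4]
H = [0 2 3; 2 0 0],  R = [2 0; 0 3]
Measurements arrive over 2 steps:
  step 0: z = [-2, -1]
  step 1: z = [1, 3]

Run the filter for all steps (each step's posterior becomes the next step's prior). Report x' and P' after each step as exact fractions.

step 0: x' = [-3058/8469, -107398/76221, 6634/25407], P' = [691/941 -212/8469 50/2823; -212/8469 981223/76221 -214882/25407; 50/2823 -214882/25407 48922/8469]
step 1: x' = [2720119886/1890908739, -449160101/630302913, 1500919309/1890908739], P' = [464508785/630302913 159440650/210100971 -320258288/630302913; 159440650/210100971 727545205/70033657 -1447743640/210100971; -320258288/630302913 -1447743640/210100971 3019980818/630302913]

step 0: x̄ = F·x = [6, -2, 0]
step 0: P̄ = F·P·Fᵀ + Q = [38 6 9; 6 31 12; 9 12 29]
step 0: y = z − H·x̄ = [2, -13]
step 0: S = H·P̄·Hᵀ + R = [531 78; 78 155]
step 0: K = P̄·Hᵀ·S⁻¹ = [13/8469 1382/2823; 14254/76221 -424/25407; 5267/25407 100/8469]
step 0: x' = x̄ + K·y = [-3058/8469, -107398/76221, 6634/25407]
step 0: P' = (I − K·H)·P̄ = [691/941 -212/8469 50/2823; -212/8469 981223/76221 -214882/25407; 50/2823 -214882/25407 48922/8469]
step 1: x̄ = F·x = [-4250/2823, -297362/76221, 152132/76221]
step 1: P̄ = F·P·Fᵀ + Q = [54309/941 154960/2823 -179806/2823; 154960/2823 4786840/76221 -4706395/76221; -179806/2823 -4706395/76221 7783393/76221]
step 1: y = z − H·x̄ = [214549/76221, 16969/2823]
step 1: S = H·P̄·Hᵀ + R = [32873599/76221 -458996/2823; -458996/2823 220059/941]
step 1: K = P̄·Hᵀ·S⁻¹ = [-229498/70033657 929017570/1890908739; 3673385/70033657 318881300/630302913; 20748923/70033657 -640516576/1890908739]
step 1: x' = x̄ + K·y = [2720119886/1890908739, -449160101/630302913, 1500919309/1890908739]
step 1: P' = (I − K·H)·P̄ = [464508785/630302913 159440650/210100971 -320258288/630302913; 159440650/210100971 727545205/70033657 -1447743640/210100971; -320258288/630302913 -1447743640/210100971 3019980818/630302913]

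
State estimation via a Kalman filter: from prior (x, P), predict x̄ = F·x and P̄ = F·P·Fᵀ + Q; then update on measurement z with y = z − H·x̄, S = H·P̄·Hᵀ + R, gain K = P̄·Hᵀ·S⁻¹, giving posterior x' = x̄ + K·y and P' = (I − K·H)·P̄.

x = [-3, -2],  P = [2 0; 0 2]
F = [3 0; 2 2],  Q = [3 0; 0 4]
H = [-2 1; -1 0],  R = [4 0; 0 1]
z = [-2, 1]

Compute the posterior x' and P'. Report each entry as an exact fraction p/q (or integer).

x̄ = F·x = [-9, -10]
P̄ = F·P·Fᵀ + Q = [21 12; 12 20]
y = z − H·x̄ = [-10, -8]
S = H·P̄·Hᵀ + R = [60 30; 30 22]
K = P̄·Hᵀ·S⁻¹ = [-1/14 -6/7; 68/105 -10/7]
x' = x̄ + K·y = [-10/7, -106/21]
P' = (I − K·H)·P̄ = [6/7 10/7; 10/7 572/105]

x' = [-10/7, -106/21]
P' = [6/7 10/7; 10/7 572/105]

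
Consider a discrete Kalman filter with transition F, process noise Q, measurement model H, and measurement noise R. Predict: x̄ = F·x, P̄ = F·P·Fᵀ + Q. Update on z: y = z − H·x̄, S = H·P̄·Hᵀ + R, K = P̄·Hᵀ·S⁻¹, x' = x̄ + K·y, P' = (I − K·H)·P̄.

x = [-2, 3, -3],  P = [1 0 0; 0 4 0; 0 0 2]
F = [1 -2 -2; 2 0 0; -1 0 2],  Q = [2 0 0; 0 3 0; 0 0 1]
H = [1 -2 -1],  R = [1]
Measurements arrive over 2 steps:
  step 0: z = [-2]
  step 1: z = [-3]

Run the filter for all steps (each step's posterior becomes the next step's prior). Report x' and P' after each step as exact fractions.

step 0: x̄ = F·x = [-2, -4, -4]
step 0: P̄ = F·P·Fᵀ + Q = [27 2 -9; 2 7 -2; -9 -2 10]
step 0: y = z − H·x̄ = [-12]
step 0: S = H·P̄·Hᵀ + R = [68]
step 0: K = P̄·Hᵀ·S⁻¹ = [8/17; -5/34; -15/68]
step 0: x' = x̄ + K·y = [-130/17, -38/17, -23/17]
step 0: P' = (I − K·H)·P̄ = [203/17 114/17 -33/17; 114/17 94/17 -143/34; -33/17 -143/34 455/68]
step 1: x̄ = F·x = [-8/17, -260/17, 84/17]
step 1: P̄ = F·P·Fᵀ + Q = [172/17 82/17 -276/17; 82/17 863/17 -538/17; -276/17 -538/17 807/17]
step 1: y = z − H·x̄ = [-479/17]
step 1: S = H·P̄·Hᵀ + R = [2520/17]
step 1: K = P̄·Hᵀ·S⁻¹ = [71/630; -79/180; -1/360]
step 1: x' = x̄ + K·y = [-2297/630, -527/180, 1807/360]
step 1: P' = (I − K·H)·P̄ = [2594/315 547/45 -1457/90; 547/45 1999/90 -5729/180; -1457/90 -5729/180 17089/360]

step 0: x' = [-130/17, -38/17, -23/17], P' = [203/17 114/17 -33/17; 114/17 94/17 -143/34; -33/17 -143/34 455/68]
step 1: x' = [-2297/630, -527/180, 1807/360], P' = [2594/315 547/45 -1457/90; 547/45 1999/90 -5729/180; -1457/90 -5729/180 17089/360]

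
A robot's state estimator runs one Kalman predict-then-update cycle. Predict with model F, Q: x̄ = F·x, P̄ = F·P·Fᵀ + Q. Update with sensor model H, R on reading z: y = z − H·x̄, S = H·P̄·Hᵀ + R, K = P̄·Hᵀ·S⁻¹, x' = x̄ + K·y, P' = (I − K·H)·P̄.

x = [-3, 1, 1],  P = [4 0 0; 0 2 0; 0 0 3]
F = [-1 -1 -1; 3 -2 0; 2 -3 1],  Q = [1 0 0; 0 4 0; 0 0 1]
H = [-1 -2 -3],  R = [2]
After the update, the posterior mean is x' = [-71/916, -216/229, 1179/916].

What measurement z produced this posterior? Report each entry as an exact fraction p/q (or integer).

x̄ = F·x = [1, -11, -8]
P̄ = F·P·Fᵀ + Q = [10 -8 -5; -8 48 36; -5 36 38]
S = H·P̄·Hᵀ + R = [916]
K = P̄·Hᵀ·S⁻¹ = [21/916; -49/229; -181/916]
x' − x̄ = [-987/916, 2303/229, 8507/916] = K·y
y = (KᵀK)⁻¹·Kᵀ·(x' − x̄) = [-47]
z = y + H·x̄ = [-47] + [45] = [-2]

z = [-2]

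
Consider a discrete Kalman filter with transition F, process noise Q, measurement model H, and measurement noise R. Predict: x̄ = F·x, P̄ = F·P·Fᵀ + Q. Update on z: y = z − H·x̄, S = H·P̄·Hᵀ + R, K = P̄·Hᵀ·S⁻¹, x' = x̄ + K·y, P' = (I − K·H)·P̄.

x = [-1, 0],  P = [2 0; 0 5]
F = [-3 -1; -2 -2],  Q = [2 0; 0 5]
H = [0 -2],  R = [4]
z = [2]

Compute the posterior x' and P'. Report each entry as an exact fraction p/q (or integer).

x' = [18/17, -31/34]
P' = [183/17 11/17; 11/17 33/34]

x̄ = F·x = [3, 2]
P̄ = F·P·Fᵀ + Q = [25 22; 22 33]
y = z − H·x̄ = [6]
S = H·P̄·Hᵀ + R = [136]
K = P̄·Hᵀ·S⁻¹ = [-11/34; -33/68]
x' = x̄ + K·y = [18/17, -31/34]
P' = (I − K·H)·P̄ = [183/17 11/17; 11/17 33/34]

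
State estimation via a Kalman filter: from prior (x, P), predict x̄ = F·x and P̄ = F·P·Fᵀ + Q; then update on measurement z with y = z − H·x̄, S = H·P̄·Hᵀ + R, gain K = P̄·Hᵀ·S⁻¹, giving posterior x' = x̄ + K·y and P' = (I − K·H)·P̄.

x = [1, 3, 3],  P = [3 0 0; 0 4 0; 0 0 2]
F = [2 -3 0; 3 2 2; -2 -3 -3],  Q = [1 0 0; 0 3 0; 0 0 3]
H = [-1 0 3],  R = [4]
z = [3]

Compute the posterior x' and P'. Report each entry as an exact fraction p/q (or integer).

x' = [-1211/265, -393/265, -176/265]
P' = [25441/530 204/265 8511/530; 204/265 2142/265 -36/265; 8511/530 -36/265 3081/530]

x̄ = F·x = [-7, 15, -20]
P̄ = F·P·Fᵀ + Q = [49 -6 24; -6 54 -54; 24 -54 69]
y = z − H·x̄ = [56]
S = H·P̄·Hᵀ + R = [530]
K = P̄·Hᵀ·S⁻¹ = [23/530; -78/265; 183/530]
x' = x̄ + K·y = [-1211/265, -393/265, -176/265]
P' = (I − K·H)·P̄ = [25441/530 204/265 8511/530; 204/265 2142/265 -36/265; 8511/530 -36/265 3081/530]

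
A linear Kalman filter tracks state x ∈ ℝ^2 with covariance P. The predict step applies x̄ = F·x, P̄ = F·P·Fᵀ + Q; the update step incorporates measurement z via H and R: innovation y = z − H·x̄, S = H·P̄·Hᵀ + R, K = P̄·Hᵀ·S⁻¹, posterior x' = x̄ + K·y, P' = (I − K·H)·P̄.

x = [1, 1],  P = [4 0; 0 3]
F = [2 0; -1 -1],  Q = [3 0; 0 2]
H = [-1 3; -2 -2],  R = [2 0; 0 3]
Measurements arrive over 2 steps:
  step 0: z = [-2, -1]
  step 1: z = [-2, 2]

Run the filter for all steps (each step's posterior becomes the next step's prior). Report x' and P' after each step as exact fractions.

step 0: x' = [3177/3697, -1513/3697], P' = [3859/7394 59/7394; 59/7394 1231/7394]
step 1: x' = [-35694/1192181, -836000/1192181], P' = [1747844/3576543 23206/3576543; 23206/3576543 573842/3576543]

step 0: x̄ = F·x = [2, -2]
step 0: P̄ = F·P·Fᵀ + Q = [19 -8; -8 9]
step 0: y = z − H·x̄ = [6, -1]
step 0: S = H·P̄·Hᵀ + R = [150 16; 16 51]
step 0: K = P̄·Hᵀ·S⁻¹ = [-1841/7394 -1306/3697; 1817/7394 -430/3697]
step 0: x' = x̄ + K·y = [3177/3697, -1513/3697]
step 0: P' = (I − K·H)·P̄ = [3859/7394 59/7394; 59/7394 1231/7394]
step 1: x̄ = F·x = [6354/3697, -1664/3697]
step 1: P̄ = F·P·Fᵀ + Q = [18809/3697 -3918/3697; -3918/3697 9998/3697]
step 1: y = z − H·x̄ = [3952/3697, 16774/3697]
step 1: S = H·P̄·Hᵀ + R = [139693/3697 -6698/3697; -6698/3697 94975/3697]
step 1: K = P̄·Hᵀ·S⁻¹ = [-839113/3576543 -1180700/3576543; 849160/3576543 -398032/3576543]
step 1: x' = x̄ + K·y = [-35694/1192181, -836000/1192181]
step 1: P' = (I − K·H)·P̄ = [1747844/3576543 23206/3576543; 23206/3576543 573842/3576543]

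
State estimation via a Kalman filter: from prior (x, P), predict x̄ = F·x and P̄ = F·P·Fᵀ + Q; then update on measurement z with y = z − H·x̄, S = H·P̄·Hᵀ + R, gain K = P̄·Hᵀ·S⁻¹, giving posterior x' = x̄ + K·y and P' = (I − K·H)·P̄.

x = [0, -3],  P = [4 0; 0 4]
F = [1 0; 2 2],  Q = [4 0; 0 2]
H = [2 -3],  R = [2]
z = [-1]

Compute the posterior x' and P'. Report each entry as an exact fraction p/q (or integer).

x̄ = F·x = [0, -6]
P̄ = F·P·Fᵀ + Q = [8 8; 8 34]
y = z − H·x̄ = [-19]
S = H·P̄·Hᵀ + R = [244]
K = P̄·Hᵀ·S⁻¹ = [-2/61; -43/122]
x' = x̄ + K·y = [38/61, 85/122]
P' = (I − K·H)·P̄ = [472/61 316/61; 316/61 225/61]

x' = [38/61, 85/122]
P' = [472/61 316/61; 316/61 225/61]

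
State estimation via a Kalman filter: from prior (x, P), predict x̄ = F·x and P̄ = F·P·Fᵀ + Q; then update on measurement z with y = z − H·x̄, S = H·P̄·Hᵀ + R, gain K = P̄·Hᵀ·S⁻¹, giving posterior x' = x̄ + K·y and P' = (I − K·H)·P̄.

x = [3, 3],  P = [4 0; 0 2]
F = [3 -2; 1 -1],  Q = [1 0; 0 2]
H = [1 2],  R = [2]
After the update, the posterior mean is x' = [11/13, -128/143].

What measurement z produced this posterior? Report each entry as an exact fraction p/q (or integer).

z = [-1]

x̄ = F·x = [3, 0]
P̄ = F·P·Fᵀ + Q = [45 16; 16 8]
S = H·P̄·Hᵀ + R = [143]
K = P̄·Hᵀ·S⁻¹ = [7/13; 32/143]
x' − x̄ = [-28/13, -128/143] = K·y
y = (KᵀK)⁻¹·Kᵀ·(x' − x̄) = [-4]
z = y + H·x̄ = [-4] + [3] = [-1]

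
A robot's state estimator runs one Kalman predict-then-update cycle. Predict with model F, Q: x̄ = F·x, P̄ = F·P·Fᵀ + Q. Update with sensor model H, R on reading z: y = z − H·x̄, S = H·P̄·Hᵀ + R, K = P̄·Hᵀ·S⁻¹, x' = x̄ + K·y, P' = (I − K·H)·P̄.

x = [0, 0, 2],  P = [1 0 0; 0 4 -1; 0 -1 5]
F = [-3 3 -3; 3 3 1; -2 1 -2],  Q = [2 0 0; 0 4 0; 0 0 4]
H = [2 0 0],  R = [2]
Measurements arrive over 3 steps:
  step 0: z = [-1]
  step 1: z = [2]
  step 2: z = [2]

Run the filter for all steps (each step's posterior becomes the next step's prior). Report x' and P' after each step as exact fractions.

step 0: x' = [-116/221, 640/221, -257/221], P' = [110/221 18/221 57/221; 18/221 9960/221 -1831/221; 57/221 -1831/221 1458/221]
step 1: x' = [278747/275929, -770113/275929, 294990/275929], P' = [137854/275929 94578/275929 56289/275929; 94578/275929 22244740/275929 -4542803/275929; 56289/275929 -4542803/275929 2320174/275929]
step 2: x' = [603884494/608191973, 145709352/20972137, -411638857/608191973], P' = [303958022/608191973 7537338/20972137 122191881/608191973; 7537338/20972137 1712727380/20972137 -348428263/20972137; 122191881/608191973 -348428263/20972137 5123849442/608191973]

step 0: x̄ = F·x = [-6, 2, -4]
step 0: P̄ = F·P·Fᵀ + Q = [110 18 57; 18 48 1; 57 1 36]
step 0: y = z − H·x̄ = [11]
step 0: S = H·P̄·Hᵀ + R = [442]
step 0: K = P̄·Hᵀ·S⁻¹ = [110/221; 18/221; 57/221]
step 0: x' = x̄ + K·y = [-116/221, 640/221, -257/221]
step 0: P' = (I − K·H)·P̄ = [110/221 18/221 57/221; 18/221 9960/221 -1831/221; 57/221 -1831/221 1458/221]
step 1: x̄ = F·x = [3039/221, 1315/221, 1386/221]
step 1: P̄ = F·P·Fᵀ + Q = [137854/221 94578/221 56289/221; 94578/221 82652/221 34949/221; 56289/221 34949/221 24824/221]
step 1: y = z − H·x̄ = [-5636/221]
step 1: S = H·P̄·Hᵀ + R = [551858/221]
step 1: K = P̄·Hᵀ·S⁻¹ = [137854/275929; 94578/275929; 56289/275929]
step 1: x' = x̄ + K·y = [278747/275929, -770113/275929, 294990/275929]
step 1: P' = (I − K·H)·P̄ = [137854/275929 94578/275929 56289/275929; 94578/275929 22244740/275929 -4542803/275929; 56289/275929 -4542803/275929 2320174/275929]
step 2: x̄ = F·x = [-4031550/275929, -1179108/275929, -1917587/275929]
step 2: P̄ = F·P·Fᵀ + Q = [303958022/275929 218582802/275929 122191881/275929; 218582802/275929 179650556/275929 83246717/275929; 122191881/275929 83246717/275929 51423780/275929]
step 2: y = z − H·x̄ = [8614958/275929]
step 2: S = H·P̄·Hᵀ + R = [1216383946/275929]
step 2: K = P̄·Hᵀ·S⁻¹ = [303958022/608191973; 7537338/20972137; 122191881/608191973]
step 2: x' = x̄ + K·y = [603884494/608191973, 145709352/20972137, -411638857/608191973]
step 2: P' = (I − K·H)·P̄ = [303958022/608191973 7537338/20972137 122191881/608191973; 7537338/20972137 1712727380/20972137 -348428263/20972137; 122191881/608191973 -348428263/20972137 5123849442/608191973]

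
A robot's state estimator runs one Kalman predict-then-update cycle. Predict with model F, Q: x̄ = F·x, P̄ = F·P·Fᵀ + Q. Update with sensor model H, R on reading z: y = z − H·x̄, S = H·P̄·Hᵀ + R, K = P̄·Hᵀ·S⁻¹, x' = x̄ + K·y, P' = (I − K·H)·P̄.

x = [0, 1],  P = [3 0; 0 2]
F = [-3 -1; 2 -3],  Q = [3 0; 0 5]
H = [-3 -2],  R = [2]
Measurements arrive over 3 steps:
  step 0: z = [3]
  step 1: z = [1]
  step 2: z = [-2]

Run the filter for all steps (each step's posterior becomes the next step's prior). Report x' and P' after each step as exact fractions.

step 0: x' = [73/143, -327/143], P' = [1984/143 -2940/143; -2940/143 4427/143]
step 1: x' = [92499/25099, -301689/50198], P' = [263446/25099 -399034/25099; -399034/25099 3701245/150594]
step 2: x' = [-391900/1066817, 1695882/1066817], P' = [1288746542/131218491 -650452550/43739497; -650452550/43739497 1006617294/43739497]

step 0: x̄ = F·x = [-1, -3]
step 0: P̄ = F·P·Fᵀ + Q = [32 -12; -12 35]
step 0: y = z − H·x̄ = [-6]
step 0: S = H·P̄·Hᵀ + R = [286]
step 0: K = P̄·Hᵀ·S⁻¹ = [-36/143; -17/143]
step 0: x' = x̄ + K·y = [73/143, -327/143]
step 0: P' = (I − K·H)·P̄ = [1984/143 -2940/143; -2940/143 4427/143]
step 1: x̄ = F·x = [108/143, 1127/143]
step 1: P̄ = F·P·Fᵀ + Q = [5072/143 -19203/143; -19203/143 83774/143]
step 1: y = z − H·x̄ = [2721/143]
step 1: S = H·P̄·Hᵀ + R = [150594/143]
step 1: K = P̄·Hᵀ·S⁻¹ = [3865/25099; -109939/150594]
step 1: x' = x̄ + K·y = [92499/25099, -301689/50198]
step 1: P' = (I − K·H)·P̄ = [263446/25099 -399034/25099; -399034/25099 3701245/150594]
step 2: x̄ = F·x = [-253305/50198, 1275063/50198]
step 2: P̄ = F·P·Fᵀ + Q = [4013887/150594 -5046583/50198; -5046583/50198 23039109/50198]
step 2: y = z − H·x̄ = [1689815/50198]
step 2: S = H·P̄·Hᵀ + R = [43739497/50198]
step 2: K = P̄·Hᵀ·S⁻¹ = [6079279/43739497; -30938469/43739497]
step 2: x' = x̄ + K·y = [-391900/1066817, 1695882/1066817]
step 2: P' = (I − K·H)·P̄ = [1288746542/131218491 -650452550/43739497; -650452550/43739497 1006617294/43739497]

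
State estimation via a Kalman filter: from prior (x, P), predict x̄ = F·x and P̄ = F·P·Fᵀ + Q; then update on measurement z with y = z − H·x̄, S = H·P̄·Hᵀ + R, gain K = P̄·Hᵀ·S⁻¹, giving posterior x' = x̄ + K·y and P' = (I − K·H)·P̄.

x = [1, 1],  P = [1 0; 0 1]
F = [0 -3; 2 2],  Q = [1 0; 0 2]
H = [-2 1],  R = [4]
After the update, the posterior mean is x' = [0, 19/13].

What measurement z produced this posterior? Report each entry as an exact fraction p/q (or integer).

z = [1]

x̄ = F·x = [-3, 4]
P̄ = F·P·Fᵀ + Q = [10 -6; -6 10]
S = H·P̄·Hᵀ + R = [78]
K = P̄·Hᵀ·S⁻¹ = [-1/3; 11/39]
x' − x̄ = [3, -33/13] = K·y
y = (KᵀK)⁻¹·Kᵀ·(x' − x̄) = [-9]
z = y + H·x̄ = [-9] + [10] = [1]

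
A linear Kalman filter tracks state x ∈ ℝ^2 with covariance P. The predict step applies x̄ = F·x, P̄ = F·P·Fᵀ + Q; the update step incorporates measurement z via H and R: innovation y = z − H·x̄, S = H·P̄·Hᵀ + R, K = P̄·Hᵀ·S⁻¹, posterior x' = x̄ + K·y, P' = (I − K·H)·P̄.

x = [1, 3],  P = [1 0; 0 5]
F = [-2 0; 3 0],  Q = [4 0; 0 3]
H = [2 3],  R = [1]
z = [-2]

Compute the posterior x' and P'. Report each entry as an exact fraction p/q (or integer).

x̄ = F·x = [-2, 3]
P̄ = F·P·Fᵀ + Q = [8 -6; -6 12]
y = z − H·x̄ = [-7]
S = H·P̄·Hᵀ + R = [69]
K = P̄·Hᵀ·S⁻¹ = [-2/69; 8/23]
x' = x̄ + K·y = [-124/69, 13/23]
P' = (I − K·H)·P̄ = [548/69 -122/23; -122/23 84/23]

x' = [-124/69, 13/23]
P' = [548/69 -122/23; -122/23 84/23]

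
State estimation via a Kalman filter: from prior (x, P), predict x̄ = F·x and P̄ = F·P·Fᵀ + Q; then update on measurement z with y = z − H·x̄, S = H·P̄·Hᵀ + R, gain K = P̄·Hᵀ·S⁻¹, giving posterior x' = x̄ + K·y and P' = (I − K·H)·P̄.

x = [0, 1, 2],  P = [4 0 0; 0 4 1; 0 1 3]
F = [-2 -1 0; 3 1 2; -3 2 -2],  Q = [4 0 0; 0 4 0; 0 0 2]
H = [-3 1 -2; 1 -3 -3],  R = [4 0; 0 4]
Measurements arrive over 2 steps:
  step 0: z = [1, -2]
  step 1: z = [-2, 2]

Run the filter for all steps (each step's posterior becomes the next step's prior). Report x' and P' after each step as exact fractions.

step 0: x' = [106475/117454, 224145/117454, -54114/58727], P' = [192009/58727 221481/58727 -163662/58727; 221481/58727 292117/58727 -208562/58727; -163662/58727 -208562/58727 168084/58727]
step 1: x' = [1365839/3275125, -1946663/3275125, 5690278/43886675], P' = [92639172/42576625 99509376/42576625 -14922468/8515325; 99509376/42576625 131939008/42576625 -18666744/8515325; -14922468/8515325 -18666744/8515325 213470144/114105355]

step 0: x̄ = F·x = [-1, 5, -2]
step 0: P̄ = F·P·Fᵀ + Q = [24 -30 18; -30 60 -38; 18 -38 58]
step 0: y = z − H·x̄ = [-11, 8]
step 0: S = H·P̄·Hᵀ + R = [1060 -192; -192 478]
step 0: K = P̄·Hᵀ·S⁻¹ = [-13611/117454 4638/58727; 22399/117454 -7296/58727; -13436/58727 -10557/58727]
step 0: x' = x̄ + K·y = [106475/117454, 224145/117454, -54114/58727]
step 0: P' = (I − K·H)·P̄ = [192009/58727 221481/58727 -163662/58727; 221481/58727 292117/58727 -208562/58727; -163662/58727 -208562/58727 168084/58727]
step 1: x̄ = F·x = [-437095/117454, 163557/58727, 345321/117454]
step 1: P̄ = F·P·Fᵀ + Q = [2180985/58727 -1479804/58727 -725433/58727; -1479804/58727 1458136/58727 395080/58727; -725433/58727 395080/58727 733119/58727]
step 1: y = z − H·x̄ = [-1182665/117454, 1344654/58727]
step 1: S = H·P̄·Hᵀ + R = [22847693/58727 -25209480/58727; -25209480/58727 42480050/58727]
step 1: K = P̄·Hᵀ·S⁻¹ = [-1459173/8515325 4487016/42576625; 1003916/8515325 -4076622/42576625; -19297861/114105355 -112460493/570526775]
step 1: x' = x̄ + K·y = [1365839/3275125, -1946663/3275125, 5690278/43886675]
step 1: P' = (I − K·H)·P̄ = [92639172/42576625 99509376/42576625 -14922468/8515325; 99509376/42576625 131939008/42576625 -18666744/8515325; -14922468/8515325 -18666744/8515325 213470144/114105355]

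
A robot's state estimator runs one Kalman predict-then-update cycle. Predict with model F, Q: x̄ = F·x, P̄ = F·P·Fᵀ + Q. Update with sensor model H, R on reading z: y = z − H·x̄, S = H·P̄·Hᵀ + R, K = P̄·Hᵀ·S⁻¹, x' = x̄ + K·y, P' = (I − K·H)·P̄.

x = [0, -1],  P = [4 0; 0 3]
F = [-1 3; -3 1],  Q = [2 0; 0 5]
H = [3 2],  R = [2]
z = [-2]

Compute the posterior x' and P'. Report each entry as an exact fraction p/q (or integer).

x̄ = F·x = [-3, -1]
P̄ = F·P·Fᵀ + Q = [33 21; 21 44]
y = z − H·x̄ = [9]
S = H·P̄·Hᵀ + R = [727]
K = P̄·Hᵀ·S⁻¹ = [141/727; 151/727]
x' = x̄ + K·y = [-912/727, 632/727]
P' = (I − K·H)·P̄ = [4110/727 -6024/727; -6024/727 9187/727]

x' = [-912/727, 632/727]
P' = [4110/727 -6024/727; -6024/727 9187/727]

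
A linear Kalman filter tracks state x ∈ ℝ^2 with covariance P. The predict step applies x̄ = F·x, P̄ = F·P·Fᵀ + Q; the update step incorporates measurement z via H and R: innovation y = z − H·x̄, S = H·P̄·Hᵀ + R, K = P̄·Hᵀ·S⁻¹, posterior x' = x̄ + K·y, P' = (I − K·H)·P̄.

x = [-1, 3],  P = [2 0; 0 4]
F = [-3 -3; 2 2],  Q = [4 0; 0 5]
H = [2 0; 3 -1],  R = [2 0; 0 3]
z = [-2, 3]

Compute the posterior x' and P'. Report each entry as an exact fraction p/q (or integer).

x' = [-7/27, -311/126]
P' = [8/27 5/9; 5/9 653/210]

x̄ = F·x = [-6, 4]
P̄ = F·P·Fᵀ + Q = [58 -36; -36 29]
y = z − H·x̄ = [10, 25]
S = H·P̄·Hᵀ + R = [234 420; 420 770]
K = P̄·Hᵀ·S⁻¹ = [8/27 1/9; 5/9 -101/210]
x' = x̄ + K·y = [-7/27, -311/126]
P' = (I − K·H)·P̄ = [8/27 5/9; 5/9 653/210]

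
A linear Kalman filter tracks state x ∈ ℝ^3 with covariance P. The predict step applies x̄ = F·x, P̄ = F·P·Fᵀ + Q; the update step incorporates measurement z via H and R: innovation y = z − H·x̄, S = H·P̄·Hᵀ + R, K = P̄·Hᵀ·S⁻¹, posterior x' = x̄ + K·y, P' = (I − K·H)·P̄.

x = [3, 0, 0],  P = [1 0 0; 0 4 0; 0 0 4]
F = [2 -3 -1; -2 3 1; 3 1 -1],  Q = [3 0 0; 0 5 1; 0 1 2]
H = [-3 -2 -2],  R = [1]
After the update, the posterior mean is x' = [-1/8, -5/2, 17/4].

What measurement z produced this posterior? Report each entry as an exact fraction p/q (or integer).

z = [-3]

x̄ = F·x = [6, -6, 9]
P̄ = F·P·Fᵀ + Q = [47 -44 -2; -44 49 3; -2 3 19]
S = H·P̄·Hᵀ + R = [168]
K = P̄·Hᵀ·S⁻¹ = [-7/24; 1/6; -19/84]
x' − x̄ = [-49/8, 7/2, -19/4] = K·y
y = (KᵀK)⁻¹·Kᵀ·(x' − x̄) = [21]
z = y + H·x̄ = [21] + [-24] = [-3]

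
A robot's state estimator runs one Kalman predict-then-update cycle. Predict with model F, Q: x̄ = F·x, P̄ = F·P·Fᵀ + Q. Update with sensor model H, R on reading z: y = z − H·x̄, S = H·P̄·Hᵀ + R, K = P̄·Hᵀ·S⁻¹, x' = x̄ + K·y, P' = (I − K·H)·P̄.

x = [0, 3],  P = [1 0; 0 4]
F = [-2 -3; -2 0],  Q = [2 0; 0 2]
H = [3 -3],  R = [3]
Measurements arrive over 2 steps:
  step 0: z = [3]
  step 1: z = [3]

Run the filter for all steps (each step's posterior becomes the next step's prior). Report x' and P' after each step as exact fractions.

step 0: x̄ = F·x = [-9, 0]
step 0: P̄ = F·P·Fᵀ + Q = [42 4; 4 6]
step 0: y = z − H·x̄ = [30]
step 0: S = H·P̄·Hᵀ + R = [363]
step 0: K = P̄·Hᵀ·S⁻¹ = [38/121; -2/121]
step 0: x' = x̄ + K·y = [51/121, -60/121]
step 0: P' = (I − K·H)·P̄ = [750/121 712/121; 712/121 714/121]
step 1: x̄ = F·x = [78/121, -102/121]
step 1: P̄ = F·P·Fᵀ + Q = [18212/121 7272/121; 7272/121 3242/121]
step 1: y = z − H·x̄ = [-177/121]
step 1: S = H·P̄·Hᵀ + R = [62553/121]
step 1: K = P̄·Hᵀ·S⁻¹ = [10940/20851; 4030/20851]
step 1: x' = x̄ + K·y = [-2562/20851, -23472/20851]
step 1: P' = (I − K·H)·P̄ = [170972/20851 160032/20851; 160032/20851 156002/20851]

step 0: x' = [51/121, -60/121], P' = [750/121 712/121; 712/121 714/121]
step 1: x' = [-2562/20851, -23472/20851], P' = [170972/20851 160032/20851; 160032/20851 156002/20851]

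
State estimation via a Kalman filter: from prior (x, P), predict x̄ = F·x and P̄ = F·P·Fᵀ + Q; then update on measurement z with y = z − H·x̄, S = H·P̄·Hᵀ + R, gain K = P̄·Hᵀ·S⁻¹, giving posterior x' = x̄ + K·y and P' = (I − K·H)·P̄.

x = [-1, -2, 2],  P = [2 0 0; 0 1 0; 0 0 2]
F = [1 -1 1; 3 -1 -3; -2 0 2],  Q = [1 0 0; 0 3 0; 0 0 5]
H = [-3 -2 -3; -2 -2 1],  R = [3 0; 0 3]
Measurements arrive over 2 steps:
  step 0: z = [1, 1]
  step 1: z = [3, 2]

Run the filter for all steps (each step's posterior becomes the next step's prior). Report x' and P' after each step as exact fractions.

step 0: x̄ = F·x = [3, -7, 6]
step 0: P̄ = F·P·Fᵀ + Q = [6 1 0; 1 40 -24; 0 -24 21]
step 0: y = z − H·x̄ = [14, -13]
step 0: S = H·P̄·Hᵀ + R = [130 47; 47 312]
step 0: K = P̄·Hᵀ·S⁻¹ = [-5582/38351 -880/38351; 1550/38351 -13263/38351; -7923/38351 9675/38351]
step 0: x' = x̄ + K·y = [48345/38351, -74338/38351, -6591/38351]
step 0: P' = (I − K·H)·P̄ = [106146/38351 -116331/38351 -23010/38351; -116331/38351 145212/38351 17973/38351; -23010/38351 17973/38351 18951/38351]
step 1: x̄ = F·x = [116092/38351, 239146/38351, -109872/38351]
step 1: P̄ = F·P·Fᵀ + Q = [459356/38351 908067/38351 -442998/38351; 908067/38351 2606142/38351 -1295310/38351; -442998/38351 -1295310/38351 876223/38351]
step 1: y = z − H·x̄ = [612005/38351, 897050/38351]
step 1: S = H·P̄·Hᵀ + R = [9938952/38351 13122471/38351; 13122471/38351 27471036/38351]
step 1: K = P̄·Hᵀ·S⁻¹ = [-82901188/876414027 -20594280/292138009; -5924988/292138009 -85687589/292138009; -188229833/876414027 76261287/292138009]
step 1: x' = x̄ + K·y = [-115083856/876414027, -277138476/292138009, -163239509/876414027]
step 1: P' = (I − K·H)·P̄ = [448678916/292138009 -471232567/292138009 -106890142/292138009; -471232567/292138009 628757046/292138009 57986191/292138009; -106890142/292138009 57986191/292138009 130975959/292138009]

step 0: x' = [48345/38351, -74338/38351, -6591/38351], P' = [106146/38351 -116331/38351 -23010/38351; -116331/38351 145212/38351 17973/38351; -23010/38351 17973/38351 18951/38351]
step 1: x' = [-115083856/876414027, -277138476/292138009, -163239509/876414027], P' = [448678916/292138009 -471232567/292138009 -106890142/292138009; -471232567/292138009 628757046/292138009 57986191/292138009; -106890142/292138009 57986191/292138009 130975959/292138009]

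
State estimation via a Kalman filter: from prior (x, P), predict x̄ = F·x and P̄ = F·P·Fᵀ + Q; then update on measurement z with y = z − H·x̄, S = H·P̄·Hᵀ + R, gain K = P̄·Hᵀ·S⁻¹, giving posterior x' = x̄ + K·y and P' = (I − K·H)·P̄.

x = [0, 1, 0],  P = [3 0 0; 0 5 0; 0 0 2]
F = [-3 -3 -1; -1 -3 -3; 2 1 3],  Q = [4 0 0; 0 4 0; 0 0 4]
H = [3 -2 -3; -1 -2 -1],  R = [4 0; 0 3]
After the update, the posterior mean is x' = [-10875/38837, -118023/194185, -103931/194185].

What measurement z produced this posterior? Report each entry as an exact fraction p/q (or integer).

x̄ = F·x = [-3, -3, 1]
P̄ = F·P·Fᵀ + Q = [78 60 -39; 60 70 -39; -39 -39 39]
S = H·P̄·Hᵀ + R = [851 -389; -389 406]
K = P̄·Hᵀ·S⁻¹ = [6387/38837 -9090/38837; 1113/194185 -75938/194185; -32994/194185 5694/194185]
x' − x̄ = [105636/38837, 464532/194185, -298116/194185] = K·y
y = (KᵀK)⁻¹·Kᵀ·(x' − x̄) = [8, -6]
z = y + H·x̄ = [8, -6] + [-6, 8] = [2, 2]

z = [2, 2]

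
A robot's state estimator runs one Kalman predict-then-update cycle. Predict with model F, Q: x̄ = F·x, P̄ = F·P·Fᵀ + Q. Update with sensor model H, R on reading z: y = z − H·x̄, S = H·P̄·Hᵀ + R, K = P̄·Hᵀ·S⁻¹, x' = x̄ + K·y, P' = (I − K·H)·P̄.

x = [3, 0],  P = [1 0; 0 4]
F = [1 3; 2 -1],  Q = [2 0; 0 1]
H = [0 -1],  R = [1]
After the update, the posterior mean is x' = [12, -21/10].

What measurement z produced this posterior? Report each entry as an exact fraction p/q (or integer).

z = [3]

x̄ = F·x = [3, 6]
P̄ = F·P·Fᵀ + Q = [39 -10; -10 9]
S = H·P̄·Hᵀ + R = [10]
K = P̄·Hᵀ·S⁻¹ = [1; -9/10]
x' − x̄ = [9, -81/10] = K·y
y = (KᵀK)⁻¹·Kᵀ·(x' − x̄) = [9]
z = y + H·x̄ = [9] + [-6] = [3]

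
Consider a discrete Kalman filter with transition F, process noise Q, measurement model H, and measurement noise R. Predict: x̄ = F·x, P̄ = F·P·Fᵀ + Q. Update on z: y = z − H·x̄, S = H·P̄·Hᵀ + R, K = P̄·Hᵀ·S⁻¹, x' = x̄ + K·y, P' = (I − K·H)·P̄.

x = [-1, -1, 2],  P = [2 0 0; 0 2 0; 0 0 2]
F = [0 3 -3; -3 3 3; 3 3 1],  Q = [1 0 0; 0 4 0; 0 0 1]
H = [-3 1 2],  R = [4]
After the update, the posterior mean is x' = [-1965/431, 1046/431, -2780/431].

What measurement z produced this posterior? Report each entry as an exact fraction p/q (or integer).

x̄ = F·x = [-9, 6, -4]
P̄ = F·P·Fᵀ + Q = [37 0 12; 0 58 6; 12 6 39]
S = H·P̄·Hᵀ + R = [431]
K = P̄·Hᵀ·S⁻¹ = [-87/431; 70/431; 48/431]
x' − x̄ = [1914/431, -1540/431, -1056/431] = K·y
y = (KᵀK)⁻¹·Kᵀ·(x' − x̄) = [-22]
z = y + H·x̄ = [-22] + [25] = [3]

z = [3]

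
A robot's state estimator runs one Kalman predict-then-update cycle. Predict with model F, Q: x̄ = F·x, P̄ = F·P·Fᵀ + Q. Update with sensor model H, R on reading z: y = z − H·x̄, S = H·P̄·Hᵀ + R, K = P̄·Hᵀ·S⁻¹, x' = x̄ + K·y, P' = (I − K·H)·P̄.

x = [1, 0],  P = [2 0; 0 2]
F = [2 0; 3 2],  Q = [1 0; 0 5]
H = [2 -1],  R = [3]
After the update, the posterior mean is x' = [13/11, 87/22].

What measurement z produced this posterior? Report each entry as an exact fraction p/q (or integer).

z = [-2]

x̄ = F·x = [2, 3]
P̄ = F·P·Fᵀ + Q = [9 12; 12 31]
S = H·P̄·Hᵀ + R = [22]
K = P̄·Hᵀ·S⁻¹ = [3/11; -7/22]
x' − x̄ = [-9/11, 21/22] = K·y
y = (KᵀK)⁻¹·Kᵀ·(x' − x̄) = [-3]
z = y + H·x̄ = [-3] + [1] = [-2]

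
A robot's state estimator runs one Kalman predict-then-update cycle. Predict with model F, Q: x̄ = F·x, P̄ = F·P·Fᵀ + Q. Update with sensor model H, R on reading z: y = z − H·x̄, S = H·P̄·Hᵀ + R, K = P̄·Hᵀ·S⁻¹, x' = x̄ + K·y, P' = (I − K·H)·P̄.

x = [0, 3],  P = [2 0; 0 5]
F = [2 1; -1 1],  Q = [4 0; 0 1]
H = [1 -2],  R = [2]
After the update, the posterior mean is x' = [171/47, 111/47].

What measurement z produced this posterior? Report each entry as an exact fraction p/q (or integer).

x̄ = F·x = [3, 3]
P̄ = F·P·Fᵀ + Q = [17 1; 1 8]
S = H·P̄·Hᵀ + R = [47]
K = P̄·Hᵀ·S⁻¹ = [15/47; -15/47]
x' − x̄ = [30/47, -30/47] = K·y
y = (KᵀK)⁻¹·Kᵀ·(x' − x̄) = [2]
z = y + H·x̄ = [2] + [-3] = [-1]

z = [-1]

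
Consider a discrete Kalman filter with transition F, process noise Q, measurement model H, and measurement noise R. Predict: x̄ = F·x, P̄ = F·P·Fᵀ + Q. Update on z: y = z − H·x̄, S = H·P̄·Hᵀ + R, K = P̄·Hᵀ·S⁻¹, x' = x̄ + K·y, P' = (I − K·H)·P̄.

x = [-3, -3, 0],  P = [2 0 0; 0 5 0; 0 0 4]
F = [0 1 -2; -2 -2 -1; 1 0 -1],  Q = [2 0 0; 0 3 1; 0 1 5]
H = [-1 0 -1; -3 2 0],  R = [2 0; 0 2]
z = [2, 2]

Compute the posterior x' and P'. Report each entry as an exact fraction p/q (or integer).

x' = [13780/10371, 32273/10371, -31616/10371]
P' = [32942/10371 48562/10371 -23686/10371; 48562/10371 76700/10371 -34868/10371; -23686/10371 -34868/10371 33680/10371]

x̄ = F·x = [-3, 12, -3]
P̄ = F·P·Fᵀ + Q = [23 -2 8; -2 35 1; 8 1 11]
y = z − H·x̄ = [-4, -31]
S = H·P̄·Hᵀ + R = [52 95; 95 373]
K = P̄·Hᵀ·S⁻¹ = [-4628/10371 -851/10371; -6847/10371 3857/10371; -4997/10371 661/10371]
x' = x̄ + K·y = [13780/10371, 32273/10371, -31616/10371]
P' = (I − K·H)·P̄ = [32942/10371 48562/10371 -23686/10371; 48562/10371 76700/10371 -34868/10371; -23686/10371 -34868/10371 33680/10371]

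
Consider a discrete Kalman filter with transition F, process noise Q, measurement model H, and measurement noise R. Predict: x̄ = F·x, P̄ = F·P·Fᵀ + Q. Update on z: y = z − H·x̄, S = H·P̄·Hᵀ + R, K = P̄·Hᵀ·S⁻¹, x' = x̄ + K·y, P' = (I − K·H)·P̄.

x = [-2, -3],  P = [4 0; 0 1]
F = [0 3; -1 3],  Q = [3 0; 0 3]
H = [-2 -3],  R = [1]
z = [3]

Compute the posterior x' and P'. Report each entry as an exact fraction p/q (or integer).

x̄ = F·x = [-9, -7]
P̄ = F·P·Fᵀ + Q = [12 9; 9 16]
y = z − H·x̄ = [-36]
S = H·P̄·Hᵀ + R = [301]
K = P̄·Hᵀ·S⁻¹ = [-51/301; -66/301]
x' = x̄ + K·y = [-873/301, 269/301]
P' = (I − K·H)·P̄ = [1011/301 -657/301; -657/301 460/301]

x' = [-873/301, 269/301]
P' = [1011/301 -657/301; -657/301 460/301]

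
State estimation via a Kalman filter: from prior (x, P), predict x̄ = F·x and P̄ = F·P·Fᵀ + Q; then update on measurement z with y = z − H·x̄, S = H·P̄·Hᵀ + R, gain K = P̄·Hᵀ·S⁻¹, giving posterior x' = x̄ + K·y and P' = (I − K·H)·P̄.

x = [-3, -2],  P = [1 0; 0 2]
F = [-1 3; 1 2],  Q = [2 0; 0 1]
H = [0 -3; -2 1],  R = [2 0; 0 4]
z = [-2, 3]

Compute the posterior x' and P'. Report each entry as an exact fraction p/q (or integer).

x' = [-1177/1836, 127/306]
P' = [1775/1836 37/306; 37/306 11/51]

x̄ = F·x = [-3, -7]
P̄ = F·P·Fᵀ + Q = [21 11; 11 10]
y = z − H·x̄ = [-23, 4]
S = H·P̄·Hᵀ + R = [92 36; 36 54]
K = P̄·Hᵀ·S⁻¹ = [-37/204 -208/459; -11/34 -1/153]
x' = x̄ + K·y = [-1177/1836, 127/306]
P' = (I − K·H)·P̄ = [1775/1836 37/306; 37/306 11/51]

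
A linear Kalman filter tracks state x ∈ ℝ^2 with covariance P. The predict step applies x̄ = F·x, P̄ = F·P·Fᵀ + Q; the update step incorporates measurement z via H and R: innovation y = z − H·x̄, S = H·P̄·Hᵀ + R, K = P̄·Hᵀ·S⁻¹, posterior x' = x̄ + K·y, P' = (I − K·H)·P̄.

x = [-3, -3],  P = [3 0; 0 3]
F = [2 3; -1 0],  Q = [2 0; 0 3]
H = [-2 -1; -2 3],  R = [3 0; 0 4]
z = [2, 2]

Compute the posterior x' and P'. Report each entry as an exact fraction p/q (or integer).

x' = [-8365/7453, 234/7453]
P' = [3501/7453 1014/7453; 1014/7453 2976/7453]

x̄ = F·x = [-15, 3]
P̄ = F·P·Fᵀ + Q = [41 -6; -6 6]
y = z − H·x̄ = [-25, -37]
S = H·P̄·Hᵀ + R = [149 170; 170 294]
K = P̄·Hᵀ·S⁻¹ = [-2672/7453 -990/7453; -1668/7453 1725/7453]
x' = x̄ + K·y = [-8365/7453, 234/7453]
P' = (I − K·H)·P̄ = [3501/7453 1014/7453; 1014/7453 2976/7453]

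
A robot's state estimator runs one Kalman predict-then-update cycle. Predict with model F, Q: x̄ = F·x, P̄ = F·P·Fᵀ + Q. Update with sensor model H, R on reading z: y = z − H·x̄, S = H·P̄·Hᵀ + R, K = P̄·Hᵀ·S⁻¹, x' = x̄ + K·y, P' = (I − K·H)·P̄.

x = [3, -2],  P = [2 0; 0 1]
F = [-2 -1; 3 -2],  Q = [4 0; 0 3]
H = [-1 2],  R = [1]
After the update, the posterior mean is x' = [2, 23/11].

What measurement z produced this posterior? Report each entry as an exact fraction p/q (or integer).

z = [2]

x̄ = F·x = [-4, 13]
P̄ = F·P·Fᵀ + Q = [13 -10; -10 25]
S = H·P̄·Hᵀ + R = [154]
K = P̄·Hᵀ·S⁻¹ = [-3/14; 30/77]
x' − x̄ = [6, -120/11] = K·y
y = (KᵀK)⁻¹·Kᵀ·(x' − x̄) = [-28]
z = y + H·x̄ = [-28] + [30] = [2]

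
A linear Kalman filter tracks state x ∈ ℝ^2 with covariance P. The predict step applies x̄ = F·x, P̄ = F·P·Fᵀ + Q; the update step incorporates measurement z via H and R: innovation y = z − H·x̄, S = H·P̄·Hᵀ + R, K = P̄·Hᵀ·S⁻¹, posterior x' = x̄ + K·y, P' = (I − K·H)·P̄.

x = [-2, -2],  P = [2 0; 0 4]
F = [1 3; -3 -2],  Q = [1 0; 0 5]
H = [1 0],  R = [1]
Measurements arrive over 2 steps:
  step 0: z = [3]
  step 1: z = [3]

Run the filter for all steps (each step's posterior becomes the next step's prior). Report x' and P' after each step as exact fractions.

step 0: x̄ = F·x = [-8, 10]
step 0: P̄ = F·P·Fᵀ + Q = [39 -30; -30 39]
step 0: y = z − H·x̄ = [11]
step 0: S = H·P̄·Hᵀ + R = [40]
step 0: K = P̄·Hᵀ·S⁻¹ = [39/40; -3/4]
step 0: x' = x̄ + K·y = [109/40, 7/4]
step 0: P' = (I − K·H)·P̄ = [39/40 -3/4; -3/4 33/2]
step 1: x̄ = F·x = [319/40, -467/40]
step 1: P̄ = F·P·Fᵀ + Q = [5839/40 -3747/40; -3747/40 2831/40]
step 1: y = z − H·x̄ = [-199/40]
step 1: S = H·P̄·Hᵀ + R = [5879/40]
step 1: K = P̄·Hᵀ·S⁻¹ = [5839/5879; -3747/5879]
step 1: x' = x̄ + K·y = [17836/5879, -49996/5879]
step 1: P' = (I − K·H)·P̄ = [5839/5879 -3747/5879; -3747/5879 65086/5879]

step 0: x' = [109/40, 7/4], P' = [39/40 -3/4; -3/4 33/2]
step 1: x' = [17836/5879, -49996/5879], P' = [5839/5879 -3747/5879; -3747/5879 65086/5879]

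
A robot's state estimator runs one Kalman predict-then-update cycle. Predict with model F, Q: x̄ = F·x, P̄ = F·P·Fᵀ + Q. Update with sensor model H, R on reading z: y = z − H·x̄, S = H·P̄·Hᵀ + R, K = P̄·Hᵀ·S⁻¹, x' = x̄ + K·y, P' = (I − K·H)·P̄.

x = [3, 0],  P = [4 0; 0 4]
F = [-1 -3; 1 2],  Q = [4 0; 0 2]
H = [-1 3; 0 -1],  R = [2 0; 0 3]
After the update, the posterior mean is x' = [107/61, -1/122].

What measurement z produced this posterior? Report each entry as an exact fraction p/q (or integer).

z = [-2, -1]

x̄ = F·x = [-3, 3]
P̄ = F·P·Fᵀ + Q = [44 -28; -28 22]
S = H·P̄·Hᵀ + R = [412 -94; -94 25]
K = P̄·Hᵀ·S⁻¹ = [-71/183 -62/183; 47/244 -19/122]
x' − x̄ = [290/61, -367/122] = K·y
y = (KᵀK)⁻¹·Kᵀ·(x' − x̄) = [-14, 2]
z = y + H·x̄ = [-14, 2] + [12, -3] = [-2, -1]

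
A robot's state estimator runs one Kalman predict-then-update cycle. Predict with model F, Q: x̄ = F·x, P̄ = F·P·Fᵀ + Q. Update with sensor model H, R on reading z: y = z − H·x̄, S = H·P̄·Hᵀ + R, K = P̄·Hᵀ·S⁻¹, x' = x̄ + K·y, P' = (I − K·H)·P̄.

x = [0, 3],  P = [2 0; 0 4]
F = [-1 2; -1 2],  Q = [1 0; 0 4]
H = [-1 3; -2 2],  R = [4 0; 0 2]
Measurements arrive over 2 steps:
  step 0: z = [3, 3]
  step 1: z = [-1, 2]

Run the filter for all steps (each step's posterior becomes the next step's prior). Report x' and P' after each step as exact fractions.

step 0: x' = [27/905, 1098/905], P' = [1674/905 1106/905; 1106/905 934/905]
step 1: x' = [34920/145649, 71361/145649], P' = [152914/145649 97994/145649; 97994/145649 95374/145649]

step 0: x̄ = F·x = [6, 6]
step 0: P̄ = F·P·Fᵀ + Q = [19 18; 18 22]
step 0: y = z − H·x̄ = [-9, 3]
step 0: S = H·P̄·Hᵀ + R = [113 26; 26 22]
step 0: K = P̄·Hᵀ·S⁻¹ = [411/905 -568/905; 424/905 -172/905]
step 0: x' = x̄ + K·y = [27/905, 1098/905]
step 0: P' = (I − K·H)·P̄ = [1674/905 1106/905; 1106/905 934/905]
step 1: x̄ = F·x = [2169/905, 2169/905]
step 1: P̄ = F·P·Fᵀ + Q = [1891/905 986/905; 986/905 4606/905]
step 1: y = z − H·x̄ = [-5243/905, 2]
step 1: S = H·P̄·Hᵀ + R = [41049/905 26; 26 22]
step 1: K = P̄·Hᵀ·S⁻¹ = [35267/145649 -54920/145649; 47032/145649 -2620/145649]
step 1: x' = x̄ + K·y = [34920/145649, 71361/145649]
step 1: P' = (I − K·H)·P̄ = [152914/145649 97994/145649; 97994/145649 95374/145649]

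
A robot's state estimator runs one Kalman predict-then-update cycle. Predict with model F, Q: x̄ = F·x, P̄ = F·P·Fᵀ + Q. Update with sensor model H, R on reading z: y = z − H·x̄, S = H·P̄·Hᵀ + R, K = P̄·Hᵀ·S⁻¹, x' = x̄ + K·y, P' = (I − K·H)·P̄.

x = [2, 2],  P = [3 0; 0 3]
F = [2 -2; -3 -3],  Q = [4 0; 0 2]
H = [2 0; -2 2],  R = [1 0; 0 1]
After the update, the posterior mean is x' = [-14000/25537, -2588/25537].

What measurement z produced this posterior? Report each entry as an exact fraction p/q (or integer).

x̄ = F·x = [0, -12]
P̄ = F·P·Fᵀ + Q = [28 0; 0 56]
S = H·P̄·Hᵀ + R = [113 -112; -112 337]
K = P̄·Hᵀ·S⁻¹ = [12600/25537 -56/25537; 12544/25537 12656/25537]
x' − x̄ = [-14000/25537, 303856/25537] = K·y
y = (KᵀK)⁻¹·Kᵀ·(x' − x̄) = [-1, 25]
z = y + H·x̄ = [-1, 25] + [0, -24] = [-1, 1]

z = [-1, 1]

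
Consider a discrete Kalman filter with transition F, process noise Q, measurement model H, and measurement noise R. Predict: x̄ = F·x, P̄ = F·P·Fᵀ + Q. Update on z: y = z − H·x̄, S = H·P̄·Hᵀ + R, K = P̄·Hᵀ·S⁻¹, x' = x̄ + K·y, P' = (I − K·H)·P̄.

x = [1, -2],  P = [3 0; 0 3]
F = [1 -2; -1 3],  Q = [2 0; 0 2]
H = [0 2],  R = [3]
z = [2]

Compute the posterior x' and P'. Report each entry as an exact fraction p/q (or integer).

x' = [-17/131, 107/131]
P' = [463/131 -63/131; -63/131 96/131]

x̄ = F·x = [5, -7]
P̄ = F·P·Fᵀ + Q = [17 -21; -21 32]
y = z − H·x̄ = [16]
S = H·P̄·Hᵀ + R = [131]
K = P̄·Hᵀ·S⁻¹ = [-42/131; 64/131]
x' = x̄ + K·y = [-17/131, 107/131]
P' = (I − K·H)·P̄ = [463/131 -63/131; -63/131 96/131]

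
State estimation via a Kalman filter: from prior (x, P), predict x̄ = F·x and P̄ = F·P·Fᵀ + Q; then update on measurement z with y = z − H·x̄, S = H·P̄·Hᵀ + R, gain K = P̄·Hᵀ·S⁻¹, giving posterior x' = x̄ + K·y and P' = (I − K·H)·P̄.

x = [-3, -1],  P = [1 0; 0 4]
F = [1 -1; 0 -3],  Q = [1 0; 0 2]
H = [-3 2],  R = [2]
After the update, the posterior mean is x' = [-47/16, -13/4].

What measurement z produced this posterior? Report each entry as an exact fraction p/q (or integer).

x̄ = F·x = [-2, 3]
P̄ = F·P·Fᵀ + Q = [6 12; 12 38]
S = H·P̄·Hᵀ + R = [64]
K = P̄·Hᵀ·S⁻¹ = [3/32; 5/8]
x' − x̄ = [-15/16, -25/4] = K·y
y = (KᵀK)⁻¹·Kᵀ·(x' − x̄) = [-10]
z = y + H·x̄ = [-10] + [12] = [2]

z = [2]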